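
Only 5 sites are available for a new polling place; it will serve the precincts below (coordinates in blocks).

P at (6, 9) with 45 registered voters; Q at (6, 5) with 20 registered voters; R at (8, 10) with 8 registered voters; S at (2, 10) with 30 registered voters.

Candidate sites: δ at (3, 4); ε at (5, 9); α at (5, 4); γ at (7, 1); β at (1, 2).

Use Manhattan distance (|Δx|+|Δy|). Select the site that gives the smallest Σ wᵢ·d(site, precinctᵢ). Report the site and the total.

Total weighted distance at each candidate:
  δ (3, 4): total = 738
  ε (5, 9): total = 297
  α (5, 4): total = 652
  γ (7, 1): total = 1005
  β (1, 2): total = 1090
Minimum is at ε with total 297 blocks.

ε, total 297 blocks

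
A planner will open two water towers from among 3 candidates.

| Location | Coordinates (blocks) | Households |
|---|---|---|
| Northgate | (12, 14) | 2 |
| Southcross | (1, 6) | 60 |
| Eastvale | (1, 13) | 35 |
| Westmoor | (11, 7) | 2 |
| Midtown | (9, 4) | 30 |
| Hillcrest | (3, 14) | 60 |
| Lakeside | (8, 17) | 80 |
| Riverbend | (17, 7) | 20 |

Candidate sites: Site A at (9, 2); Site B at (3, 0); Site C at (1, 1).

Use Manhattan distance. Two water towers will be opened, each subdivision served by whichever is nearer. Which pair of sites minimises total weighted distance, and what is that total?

Evaluate every pair (each demand assigned to the nearer of the two):
  {Site A, Site C}: total = 3264
  {Site A, Site B}: total = 3489
  {Site B, Site C}: total = 4116
Best pair: {Site A, Site C} with total 3264.

{Site A, Site C}, total 3264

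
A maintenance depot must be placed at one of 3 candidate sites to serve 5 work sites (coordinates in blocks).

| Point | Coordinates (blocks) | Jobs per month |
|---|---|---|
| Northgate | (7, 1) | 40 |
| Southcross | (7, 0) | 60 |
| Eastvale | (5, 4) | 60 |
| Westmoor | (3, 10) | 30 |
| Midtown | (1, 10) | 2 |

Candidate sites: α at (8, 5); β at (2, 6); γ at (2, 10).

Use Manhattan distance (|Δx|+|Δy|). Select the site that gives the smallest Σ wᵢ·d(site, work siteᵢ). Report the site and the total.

Total weighted distance at each candidate:
  α (8, 5): total = 1124
  β (2, 6): total = 1520
  γ (2, 10): total = 2032
Minimum is at α with total 1124 blocks.

α, total 1124 blocks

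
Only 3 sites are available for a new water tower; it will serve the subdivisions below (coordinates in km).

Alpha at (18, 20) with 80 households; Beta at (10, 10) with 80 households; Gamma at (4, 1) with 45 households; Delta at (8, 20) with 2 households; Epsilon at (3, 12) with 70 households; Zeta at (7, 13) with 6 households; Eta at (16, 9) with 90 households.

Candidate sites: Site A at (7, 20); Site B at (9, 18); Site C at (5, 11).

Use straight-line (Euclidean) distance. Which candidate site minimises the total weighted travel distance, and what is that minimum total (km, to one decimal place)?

Total weighted distance at each candidate:
  Site A (7, 20): total = 4530.1
  Site B (9, 18): total = 3836.9
  Site C (5, 11): total = 3323.8
Minimum is at Site C with total 3323.8 km.

Site C, total 3323.8 km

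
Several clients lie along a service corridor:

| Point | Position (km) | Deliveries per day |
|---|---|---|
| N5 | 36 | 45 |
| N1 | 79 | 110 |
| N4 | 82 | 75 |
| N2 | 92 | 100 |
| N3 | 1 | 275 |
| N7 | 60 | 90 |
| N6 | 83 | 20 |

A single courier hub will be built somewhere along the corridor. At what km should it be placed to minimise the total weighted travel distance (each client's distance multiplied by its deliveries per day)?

x = 60

For a sum of weighted absolute distances on a line, the optimum is the weighted median (not the mean). Total weight W = 715; half-weight = 357.5.
Sort by position and accumulate weight:
  km 1 (N3, w=275) → cum 275
  km 36 (N5, w=45) → cum 320
  km 60 (N7, w=90) → cum 410  ≥ 357.5 → median here
  km 79 (N1, w=110) → cum 520
  km 82 (N4, w=75) → cum 595
  km 83 (N6, w=20) → cum 615
  km 92 (N2, w=100) → cum 715
Optimal location: km 60.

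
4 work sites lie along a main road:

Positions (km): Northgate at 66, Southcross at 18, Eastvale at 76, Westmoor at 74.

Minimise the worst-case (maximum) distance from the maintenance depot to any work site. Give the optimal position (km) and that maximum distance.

location 47, max distance 29

The 1-center on a line is the midpoint of the two extreme points: leftmost at 18, rightmost at 76.
Optimal location = (18 + 76)/2 = 47; maximum distance = (76 − 18)/2 = 29.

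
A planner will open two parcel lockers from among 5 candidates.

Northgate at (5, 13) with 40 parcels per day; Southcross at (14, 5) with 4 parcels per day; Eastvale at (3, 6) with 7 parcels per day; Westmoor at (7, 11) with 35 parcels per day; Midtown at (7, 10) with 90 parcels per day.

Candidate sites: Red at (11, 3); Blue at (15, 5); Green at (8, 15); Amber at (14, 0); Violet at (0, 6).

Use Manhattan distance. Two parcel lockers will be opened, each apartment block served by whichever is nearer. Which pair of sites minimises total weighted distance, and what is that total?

Evaluate every pair (each demand assigned to the nearer of the two):
  {Green, Violet}: total = 996
  {Blue, Green}: total = 1010
  {Red, Green}: total = 1012
  {Green, Amber}: total = 1033
  {Blue, Violet}: total = 1915
  {Red, Violet}: total = 1931
  {Amber, Violet}: total = 1931
  {Red, Blue}: total = 2131
  {Red, Amber}: total = 2147
  {Blue, Amber}: total = 2475
Best pair: {Green, Violet} with total 996.

{Green, Violet}, total 996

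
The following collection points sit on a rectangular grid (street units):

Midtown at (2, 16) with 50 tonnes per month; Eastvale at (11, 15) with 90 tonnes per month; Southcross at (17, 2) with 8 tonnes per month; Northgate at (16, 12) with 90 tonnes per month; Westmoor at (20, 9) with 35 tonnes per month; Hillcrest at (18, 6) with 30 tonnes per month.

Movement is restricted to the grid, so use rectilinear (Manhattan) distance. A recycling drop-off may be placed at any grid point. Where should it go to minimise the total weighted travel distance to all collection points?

Manhattan distance separates: Σwᵢ(|x−xᵢ|+|y−yᵢ|) = Σwᵢ|x−xᵢ| + Σwᵢ|y−yᵢ|, so x and y are optimised independently as 1-D weighted medians.
Total weight W = 303; half = 151.5.
x-coordinate, sorted with cumulative weight:
  x=2 (Midtown, w=50) cum 50
  x=11 (Eastvale, w=90) cum 140
  x=16 (Northgate, w=90) cum 230  ← median
  x=17 (Southcross, w=8) cum 238
  x=18 (Hillcrest, w=30) cum 268
  x=20 (Westmoor, w=35) cum 303
⇒ x* = 16
y-coordinate, sorted with cumulative weight:
  y=2 (Southcross, w=8) cum 8
  y=6 (Hillcrest, w=30) cum 38
  y=9 (Westmoor, w=35) cum 73
  y=12 (Northgate, w=90) cum 163  ← median
  y=15 (Eastvale, w=90) cum 253
  y=16 (Midtown, w=50) cum 303
⇒ y* = 12

(16, 12)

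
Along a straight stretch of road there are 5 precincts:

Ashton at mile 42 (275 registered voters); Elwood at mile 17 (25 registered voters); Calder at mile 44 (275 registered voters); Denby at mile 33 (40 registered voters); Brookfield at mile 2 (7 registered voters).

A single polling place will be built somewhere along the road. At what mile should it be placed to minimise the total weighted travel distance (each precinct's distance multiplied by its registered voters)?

x = 42

For a sum of weighted absolute distances on a line, the optimum is the weighted median (not the mean). Total weight W = 622; half-weight = 311.
Sort by position and accumulate weight:
  mile 2 (Brookfield, w=7) → cum 7
  mile 17 (Elwood, w=25) → cum 32
  mile 33 (Denby, w=40) → cum 72
  mile 42 (Ashton, w=275) → cum 347  ≥ 311 → median here
  mile 44 (Calder, w=275) → cum 622
Optimal location: mile 42.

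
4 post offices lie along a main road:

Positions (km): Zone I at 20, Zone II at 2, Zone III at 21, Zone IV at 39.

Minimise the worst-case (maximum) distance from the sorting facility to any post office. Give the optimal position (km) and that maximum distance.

location 20.5, max distance 18.5

The 1-center on a line is the midpoint of the two extreme points: leftmost at 2, rightmost at 39.
Optimal location = (2 + 39)/2 = 20.5; maximum distance = (39 − 2)/2 = 18.5.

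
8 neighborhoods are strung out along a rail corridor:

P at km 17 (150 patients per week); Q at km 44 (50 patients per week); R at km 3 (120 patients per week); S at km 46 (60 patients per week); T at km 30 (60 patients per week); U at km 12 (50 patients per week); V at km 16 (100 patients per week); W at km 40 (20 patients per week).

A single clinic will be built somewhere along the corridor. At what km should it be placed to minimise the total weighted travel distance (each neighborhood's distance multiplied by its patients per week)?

For a sum of weighted absolute distances on a line, the optimum is the weighted median (not the mean). Total weight W = 610; half-weight = 305.
Sort by position and accumulate weight:
  km 3 (R, w=120) → cum 120
  km 12 (U, w=50) → cum 170
  km 16 (V, w=100) → cum 270
  km 17 (P, w=150) → cum 420  ≥ 305 → median here
  km 30 (T, w=60) → cum 480
  km 40 (W, w=20) → cum 500
  km 44 (Q, w=50) → cum 550
  km 46 (S, w=60) → cum 610
Optimal location: km 17.

x = 17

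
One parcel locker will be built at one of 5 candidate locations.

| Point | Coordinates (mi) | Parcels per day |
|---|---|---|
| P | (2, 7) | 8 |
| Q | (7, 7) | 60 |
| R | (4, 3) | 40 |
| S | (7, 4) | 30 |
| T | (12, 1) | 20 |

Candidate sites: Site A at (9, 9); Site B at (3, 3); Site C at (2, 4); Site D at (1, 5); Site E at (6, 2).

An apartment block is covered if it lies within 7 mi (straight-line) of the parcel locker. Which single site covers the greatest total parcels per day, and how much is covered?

Coverage radius r = 7 mi; a point is covered iff (Δx)²+(Δy)² ≤ 7² = 49.
  Site A (9, 9): covers {Q, S} → 90
  Site B (3, 3): covers {P, Q, R, S} → 138
  Site C (2, 4): covers {P, Q, R, S} → 138
  Site D (1, 5): covers {P, Q, R, S} → 138
  Site E (6, 2): covers {P, Q, R, S, T} → 158
Maximum coverage at Site E: 158 parcels per day.

Site E, covering 158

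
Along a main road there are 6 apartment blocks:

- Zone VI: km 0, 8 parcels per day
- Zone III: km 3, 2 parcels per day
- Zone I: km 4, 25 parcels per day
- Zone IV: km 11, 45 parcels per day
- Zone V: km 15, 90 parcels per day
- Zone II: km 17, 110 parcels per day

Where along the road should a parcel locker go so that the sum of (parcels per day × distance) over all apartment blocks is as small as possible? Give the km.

For a sum of weighted absolute distances on a line, the optimum is the weighted median (not the mean). Total weight W = 280; half-weight = 140.
Sort by position and accumulate weight:
  km 0 (Zone VI, w=8) → cum 8
  km 3 (Zone III, w=2) → cum 10
  km 4 (Zone I, w=25) → cum 35
  km 11 (Zone IV, w=45) → cum 80
  km 15 (Zone V, w=90) → cum 170  ≥ 140 → median here
  km 17 (Zone II, w=110) → cum 280
Optimal location: km 15.

x = 15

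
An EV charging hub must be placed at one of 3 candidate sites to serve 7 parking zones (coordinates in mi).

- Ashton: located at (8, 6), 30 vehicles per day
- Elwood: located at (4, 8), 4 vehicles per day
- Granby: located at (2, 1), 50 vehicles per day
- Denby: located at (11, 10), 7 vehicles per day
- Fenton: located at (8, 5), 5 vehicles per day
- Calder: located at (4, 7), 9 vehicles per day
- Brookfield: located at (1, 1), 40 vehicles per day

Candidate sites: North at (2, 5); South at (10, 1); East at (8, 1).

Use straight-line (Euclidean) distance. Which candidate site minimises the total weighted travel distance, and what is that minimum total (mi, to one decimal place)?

Total weighted distance at each candidate:
  North (2, 5): total = 689.4
  South (10, 1): total = 1120.5
  East (8, 1): total = 913.6
Minimum is at North with total 689.4 mi.

North, total 689.4 mi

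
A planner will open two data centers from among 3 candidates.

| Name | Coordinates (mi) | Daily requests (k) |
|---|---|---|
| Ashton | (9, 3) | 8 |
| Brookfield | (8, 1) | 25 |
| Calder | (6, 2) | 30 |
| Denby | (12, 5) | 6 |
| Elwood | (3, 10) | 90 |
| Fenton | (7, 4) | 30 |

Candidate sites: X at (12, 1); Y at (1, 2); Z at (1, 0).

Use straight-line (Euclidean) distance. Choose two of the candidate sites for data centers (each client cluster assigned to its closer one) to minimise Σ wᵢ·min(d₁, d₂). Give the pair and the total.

Evaluate every pair (each demand assigned to the nearer of the two):
  {X, Y}: total = 1219.9
  {Y, Z}: total = 1391.6
  {X, Z}: total = 1407.2
Best pair: {X, Y} with total 1219.9.

{X, Y}, total 1219.9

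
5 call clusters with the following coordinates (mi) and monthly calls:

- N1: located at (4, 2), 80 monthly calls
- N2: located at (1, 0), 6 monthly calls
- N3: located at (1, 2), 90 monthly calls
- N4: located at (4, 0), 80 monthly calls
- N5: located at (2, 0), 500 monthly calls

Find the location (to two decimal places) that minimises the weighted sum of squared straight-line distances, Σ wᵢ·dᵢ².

The minimiser of Σwᵢ‖p−pᵢ‖² is the weighted centroid p* = (Σwᵢpᵢ)/(Σwᵢ).
Σwᵢ = 756.
Σwᵢxᵢ = 80·4 + 6·1 + 90·1 + 80·4 + 500·2 = 1736.
Σwᵢyᵢ = 80·2 + 6·0 + 90·2 + 80·0 + 500·0 = 340.
x* = 1736/756 = 2.30, y* = 340/756 = 0.45.

(2.30, 0.45)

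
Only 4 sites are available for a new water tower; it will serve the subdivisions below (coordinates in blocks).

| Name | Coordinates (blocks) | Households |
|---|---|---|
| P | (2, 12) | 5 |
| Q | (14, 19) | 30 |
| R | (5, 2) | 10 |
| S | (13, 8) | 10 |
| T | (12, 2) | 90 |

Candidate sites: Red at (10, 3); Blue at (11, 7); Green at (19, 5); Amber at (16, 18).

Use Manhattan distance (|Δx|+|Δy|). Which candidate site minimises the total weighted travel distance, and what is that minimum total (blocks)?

Red, total 1095 blocks

Total weighted distance at each candidate:
  Red (10, 3): total = 1095
  Blue (11, 7): total = 1200
  Green (19, 5): total = 1850
  Amber (16, 18): total = 2390
Minimum is at Red with total 1095 blocks.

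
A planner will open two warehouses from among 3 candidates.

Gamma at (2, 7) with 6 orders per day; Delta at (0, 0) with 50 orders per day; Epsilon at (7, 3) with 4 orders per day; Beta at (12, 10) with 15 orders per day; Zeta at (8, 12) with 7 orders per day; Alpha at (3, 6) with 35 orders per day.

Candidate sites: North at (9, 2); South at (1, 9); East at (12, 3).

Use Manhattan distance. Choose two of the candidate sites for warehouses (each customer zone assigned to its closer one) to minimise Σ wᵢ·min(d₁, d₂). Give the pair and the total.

Evaluate every pair (each demand assigned to the nearer of the two):
  {South, East}: total = 888
  {North, South}: total = 940
  {North, East}: total = 1166
Best pair: {South, East} with total 888.

{South, East}, total 888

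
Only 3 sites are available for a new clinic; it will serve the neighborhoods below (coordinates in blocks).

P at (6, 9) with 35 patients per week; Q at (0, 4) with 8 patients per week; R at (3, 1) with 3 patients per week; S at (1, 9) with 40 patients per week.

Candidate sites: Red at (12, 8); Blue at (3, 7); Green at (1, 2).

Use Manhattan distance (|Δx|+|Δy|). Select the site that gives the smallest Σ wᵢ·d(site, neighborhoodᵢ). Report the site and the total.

Total weighted distance at each candidate:
  Red (12, 8): total = 901
  Blue (3, 7): total = 401
  Green (1, 2): total = 733
Minimum is at Blue with total 401 blocks.

Blue, total 401 blocks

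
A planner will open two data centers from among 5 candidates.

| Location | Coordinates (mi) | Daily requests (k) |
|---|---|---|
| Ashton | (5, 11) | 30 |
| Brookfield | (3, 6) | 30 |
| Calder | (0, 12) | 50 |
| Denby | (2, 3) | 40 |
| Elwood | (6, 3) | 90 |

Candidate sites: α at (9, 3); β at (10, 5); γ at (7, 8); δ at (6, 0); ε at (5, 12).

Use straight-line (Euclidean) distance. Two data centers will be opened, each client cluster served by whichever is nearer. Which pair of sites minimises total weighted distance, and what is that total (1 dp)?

Evaluate every pair (each demand assigned to the nearer of the two):
  {δ, ε}: total = 939.7
  {α, ε}: total = 1019.7
  {γ, δ}: total = 1115.4
  {γ, ε}: total = 1155.9
  {α, γ}: total = 1195.4
  {β, ε}: total = 1202.1
  {β, γ}: total = 1330.8
  {β, δ}: total = 1515.9
  {α, δ}: total = 1576.0
  {α, β}: total = 1595.9
Best pair: {δ, ε} with total 939.7.

{δ, ε}, total 939.7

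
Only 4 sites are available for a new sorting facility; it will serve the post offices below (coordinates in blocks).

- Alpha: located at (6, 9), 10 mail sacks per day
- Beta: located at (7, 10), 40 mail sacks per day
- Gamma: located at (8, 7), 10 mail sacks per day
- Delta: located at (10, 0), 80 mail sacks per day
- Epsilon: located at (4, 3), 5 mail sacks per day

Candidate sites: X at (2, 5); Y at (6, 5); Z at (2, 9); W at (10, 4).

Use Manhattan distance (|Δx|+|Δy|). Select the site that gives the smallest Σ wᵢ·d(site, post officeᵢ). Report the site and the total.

Total weighted distance at each candidate:
  X (2, 5): total = 1620
  Y (6, 5): total = 1060
  Z (2, 9): total = 1760
  W (10, 4): total = 855
Minimum is at W with total 855 blocks.

W, total 855 blocks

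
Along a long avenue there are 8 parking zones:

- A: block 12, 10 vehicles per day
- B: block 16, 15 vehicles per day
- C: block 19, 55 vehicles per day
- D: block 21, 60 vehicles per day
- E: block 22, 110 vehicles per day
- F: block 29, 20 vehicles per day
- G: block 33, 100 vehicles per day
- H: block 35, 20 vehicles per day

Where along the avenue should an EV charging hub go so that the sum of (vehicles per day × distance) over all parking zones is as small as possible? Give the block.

x = 22

For a sum of weighted absolute distances on a line, the optimum is the weighted median (not the mean). Total weight W = 390; half-weight = 195.
Sort by position and accumulate weight:
  block 12 (A, w=10) → cum 10
  block 16 (B, w=15) → cum 25
  block 19 (C, w=55) → cum 80
  block 21 (D, w=60) → cum 140
  block 22 (E, w=110) → cum 250  ≥ 195 → median here
  block 29 (F, w=20) → cum 270
  block 33 (G, w=100) → cum 370
  block 35 (H, w=20) → cum 390
Optimal location: block 22.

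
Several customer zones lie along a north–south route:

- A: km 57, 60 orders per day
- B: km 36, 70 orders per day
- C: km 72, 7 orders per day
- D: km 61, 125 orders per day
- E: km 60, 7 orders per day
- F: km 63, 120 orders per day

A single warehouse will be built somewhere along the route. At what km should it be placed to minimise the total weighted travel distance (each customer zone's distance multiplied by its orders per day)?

x = 61

For a sum of weighted absolute distances on a line, the optimum is the weighted median (not the mean). Total weight W = 389; half-weight = 194.5.
Sort by position and accumulate weight:
  km 36 (B, w=70) → cum 70
  km 57 (A, w=60) → cum 130
  km 60 (E, w=7) → cum 137
  km 61 (D, w=125) → cum 262  ≥ 194.5 → median here
  km 63 (F, w=120) → cum 382
  km 72 (C, w=7) → cum 389
Optimal location: km 61.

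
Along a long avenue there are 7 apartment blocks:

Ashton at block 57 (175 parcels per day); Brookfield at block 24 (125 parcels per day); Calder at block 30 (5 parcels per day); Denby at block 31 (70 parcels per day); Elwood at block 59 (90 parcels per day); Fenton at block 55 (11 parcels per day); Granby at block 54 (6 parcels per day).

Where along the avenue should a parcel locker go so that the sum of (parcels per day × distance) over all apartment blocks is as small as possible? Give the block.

For a sum of weighted absolute distances on a line, the optimum is the weighted median (not the mean). Total weight W = 482; half-weight = 241.
Sort by position and accumulate weight:
  block 24 (Brookfield, w=125) → cum 125
  block 30 (Calder, w=5) → cum 130
  block 31 (Denby, w=70) → cum 200
  block 54 (Granby, w=6) → cum 206
  block 55 (Fenton, w=11) → cum 217
  block 57 (Ashton, w=175) → cum 392  ≥ 241 → median here
  block 59 (Elwood, w=90) → cum 482
Optimal location: block 57.

x = 57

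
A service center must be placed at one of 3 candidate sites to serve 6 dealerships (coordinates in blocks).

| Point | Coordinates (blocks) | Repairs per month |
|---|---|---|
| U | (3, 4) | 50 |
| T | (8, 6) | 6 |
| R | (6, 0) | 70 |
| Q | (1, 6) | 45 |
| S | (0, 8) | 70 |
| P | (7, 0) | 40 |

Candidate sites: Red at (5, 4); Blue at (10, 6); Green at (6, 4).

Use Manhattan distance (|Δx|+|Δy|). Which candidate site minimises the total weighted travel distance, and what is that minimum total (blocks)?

Red, total 1620 blocks

Total weighted distance at each candidate:
  Red (5, 4): total = 1620
  Blue (10, 6): total = 2767
  Green (6, 4): total = 1669
Minimum is at Red with total 1620 blocks.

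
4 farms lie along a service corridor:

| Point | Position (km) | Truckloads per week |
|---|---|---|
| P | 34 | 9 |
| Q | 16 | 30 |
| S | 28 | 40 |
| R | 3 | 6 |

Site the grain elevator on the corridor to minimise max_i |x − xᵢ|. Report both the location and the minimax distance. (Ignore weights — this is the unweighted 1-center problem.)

location 18.5, max distance 15.5

The 1-center on a line is the midpoint of the two extreme points: leftmost at 3, rightmost at 34.
Optimal location = (3 + 34)/2 = 18.5; maximum distance = (34 − 3)/2 = 15.5.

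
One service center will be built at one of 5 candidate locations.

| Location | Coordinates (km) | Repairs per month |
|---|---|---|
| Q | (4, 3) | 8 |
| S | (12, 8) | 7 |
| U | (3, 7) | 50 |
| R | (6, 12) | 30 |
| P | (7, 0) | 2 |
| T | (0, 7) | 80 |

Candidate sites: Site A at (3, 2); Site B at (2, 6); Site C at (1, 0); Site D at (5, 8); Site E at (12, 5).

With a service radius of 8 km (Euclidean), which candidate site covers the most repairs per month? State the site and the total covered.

Coverage radius r = 8 km; a point is covered iff (Δx)²+(Δy)² ≤ 8² = 64.
  Site A (3, 2): covers {Q, U, P, T} → 140
  Site B (2, 6): covers {Q, U, R, P, T} → 170
  Site C (1, 0): covers {Q, U, P, T} → 140
  Site D (5, 8): covers {Q, S, U, R, T} → 175
  Site E (12, 5): covers {S, P} → 9
Maximum coverage at Site D: 175 repairs per month.

Site D, covering 175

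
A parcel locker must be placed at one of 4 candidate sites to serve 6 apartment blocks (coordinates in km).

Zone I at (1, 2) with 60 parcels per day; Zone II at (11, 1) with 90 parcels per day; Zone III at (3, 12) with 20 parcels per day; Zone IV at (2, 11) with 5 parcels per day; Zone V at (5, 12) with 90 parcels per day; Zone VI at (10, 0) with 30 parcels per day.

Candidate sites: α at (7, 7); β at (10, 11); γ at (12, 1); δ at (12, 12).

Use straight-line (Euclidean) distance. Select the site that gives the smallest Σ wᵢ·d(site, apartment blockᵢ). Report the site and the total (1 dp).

Total weighted distance at each candidate:
  α (7, 7): total = 1990.8
  β (10, 11): total = 2638.5
  γ (12, 1): total = 2348.2
  δ (12, 12): total = 3111.3
Minimum is at α with total 1990.8 km.

α, total 1990.8 km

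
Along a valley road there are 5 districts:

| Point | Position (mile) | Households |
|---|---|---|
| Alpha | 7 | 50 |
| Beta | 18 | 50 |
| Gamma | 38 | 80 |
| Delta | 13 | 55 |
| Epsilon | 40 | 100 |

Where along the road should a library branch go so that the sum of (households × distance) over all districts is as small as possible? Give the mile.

For a sum of weighted absolute distances on a line, the optimum is the weighted median (not the mean). Total weight W = 335; half-weight = 167.5.
Sort by position and accumulate weight:
  mile 7 (Alpha, w=50) → cum 50
  mile 13 (Delta, w=55) → cum 105
  mile 18 (Beta, w=50) → cum 155
  mile 38 (Gamma, w=80) → cum 235  ≥ 167.5 → median here
  mile 40 (Epsilon, w=100) → cum 335
Optimal location: mile 38.

x = 38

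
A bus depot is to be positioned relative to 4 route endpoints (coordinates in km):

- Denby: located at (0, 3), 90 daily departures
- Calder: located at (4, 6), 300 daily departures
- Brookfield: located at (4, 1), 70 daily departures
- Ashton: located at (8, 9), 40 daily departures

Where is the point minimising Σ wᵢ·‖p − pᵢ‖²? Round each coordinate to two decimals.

The minimiser of Σwᵢ‖p−pᵢ‖² is the weighted centroid p* = (Σwᵢpᵢ)/(Σwᵢ).
Σwᵢ = 500.
Σwᵢxᵢ = 90·0 + 300·4 + 70·4 + 40·8 = 1800.
Σwᵢyᵢ = 90·3 + 300·6 + 70·1 + 40·9 = 2500.
x* = 1800/500 = 3.60, y* = 2500/500 = 5.00.

(3.60, 5.00)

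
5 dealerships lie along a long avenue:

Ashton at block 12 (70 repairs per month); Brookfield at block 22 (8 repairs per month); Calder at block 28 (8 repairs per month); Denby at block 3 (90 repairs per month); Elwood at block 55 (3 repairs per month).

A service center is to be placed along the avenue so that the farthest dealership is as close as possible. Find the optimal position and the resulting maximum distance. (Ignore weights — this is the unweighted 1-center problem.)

location 29, max distance 26

The 1-center on a line is the midpoint of the two extreme points: leftmost at 3, rightmost at 55.
Optimal location = (3 + 55)/2 = 29; maximum distance = (55 − 3)/2 = 26.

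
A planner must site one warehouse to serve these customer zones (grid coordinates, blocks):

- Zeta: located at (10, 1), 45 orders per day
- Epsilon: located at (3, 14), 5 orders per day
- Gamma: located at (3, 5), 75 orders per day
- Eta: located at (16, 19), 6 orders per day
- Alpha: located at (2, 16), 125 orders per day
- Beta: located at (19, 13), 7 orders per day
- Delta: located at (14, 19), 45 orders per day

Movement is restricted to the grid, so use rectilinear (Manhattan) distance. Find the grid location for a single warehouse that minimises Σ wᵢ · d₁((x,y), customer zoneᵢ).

(3, 16)

Manhattan distance separates: Σwᵢ(|x−xᵢ|+|y−yᵢ|) = Σwᵢ|x−xᵢ| + Σwᵢ|y−yᵢ|, so x and y are optimised independently as 1-D weighted medians.
Total weight W = 308; half = 154.
x-coordinate, sorted with cumulative weight:
  x=2 (Alpha, w=125) cum 125
  x=3 (Epsilon, w=5) cum 130
  x=3 (Gamma, w=75) cum 205  ← median
  x=10 (Zeta, w=45) cum 250
  x=14 (Delta, w=45) cum 295
  x=16 (Eta, w=6) cum 301
  x=19 (Beta, w=7) cum 308
⇒ x* = 3
y-coordinate, sorted with cumulative weight:
  y=1 (Zeta, w=45) cum 45
  y=5 (Gamma, w=75) cum 120
  y=13 (Beta, w=7) cum 127
  y=14 (Epsilon, w=5) cum 132
  y=16 (Alpha, w=125) cum 257  ← median
  y=19 (Eta, w=6) cum 263
  y=19 (Delta, w=45) cum 308
⇒ y* = 16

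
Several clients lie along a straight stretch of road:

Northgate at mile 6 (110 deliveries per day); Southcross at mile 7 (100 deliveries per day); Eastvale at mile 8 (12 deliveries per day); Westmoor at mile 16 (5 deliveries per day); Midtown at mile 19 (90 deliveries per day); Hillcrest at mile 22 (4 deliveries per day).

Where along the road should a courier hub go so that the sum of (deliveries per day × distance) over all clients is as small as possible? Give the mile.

For a sum of weighted absolute distances on a line, the optimum is the weighted median (not the mean). Total weight W = 321; half-weight = 160.5.
Sort by position and accumulate weight:
  mile 6 (Northgate, w=110) → cum 110
  mile 7 (Southcross, w=100) → cum 210  ≥ 160.5 → median here
  mile 8 (Eastvale, w=12) → cum 222
  mile 16 (Westmoor, w=5) → cum 227
  mile 19 (Midtown, w=90) → cum 317
  mile 22 (Hillcrest, w=4) → cum 321
Optimal location: mile 7.

x = 7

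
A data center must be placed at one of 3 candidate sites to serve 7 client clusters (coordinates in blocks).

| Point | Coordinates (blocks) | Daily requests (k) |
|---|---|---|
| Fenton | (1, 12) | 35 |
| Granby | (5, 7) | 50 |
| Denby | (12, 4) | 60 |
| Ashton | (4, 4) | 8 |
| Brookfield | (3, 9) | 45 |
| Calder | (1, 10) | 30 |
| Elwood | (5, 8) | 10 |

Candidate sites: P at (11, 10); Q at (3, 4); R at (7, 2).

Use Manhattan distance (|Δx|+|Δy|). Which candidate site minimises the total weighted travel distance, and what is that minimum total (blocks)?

Q, total 1673 blocks

Total weighted distance at each candidate:
  P (11, 10): total = 2179
  Q (3, 4): total = 1673
  R (7, 2): total = 2365
Minimum is at Q with total 1673 blocks.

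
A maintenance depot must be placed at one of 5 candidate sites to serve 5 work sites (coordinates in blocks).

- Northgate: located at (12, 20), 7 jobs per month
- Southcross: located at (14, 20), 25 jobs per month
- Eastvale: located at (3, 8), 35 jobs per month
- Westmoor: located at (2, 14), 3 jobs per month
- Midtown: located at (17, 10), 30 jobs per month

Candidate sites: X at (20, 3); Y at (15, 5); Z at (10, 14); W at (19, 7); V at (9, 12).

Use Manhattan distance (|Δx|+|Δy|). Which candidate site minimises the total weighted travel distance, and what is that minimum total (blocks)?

V, total 1079 blocks

Total weighted distance at each candidate:
  X (20, 3): total = 1907
  Y (15, 5): total = 1327
  Z (10, 14): total = 1115
  W (19, 7): total = 1407
  V (9, 12): total = 1079
Minimum is at V with total 1079 blocks.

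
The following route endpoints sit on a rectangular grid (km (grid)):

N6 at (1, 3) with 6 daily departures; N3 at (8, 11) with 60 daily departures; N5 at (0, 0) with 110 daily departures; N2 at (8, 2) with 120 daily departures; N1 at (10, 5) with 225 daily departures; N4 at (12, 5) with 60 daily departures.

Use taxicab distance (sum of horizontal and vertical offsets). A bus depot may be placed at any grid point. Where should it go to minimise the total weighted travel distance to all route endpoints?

Manhattan distance separates: Σwᵢ(|x−xᵢ|+|y−yᵢ|) = Σwᵢ|x−xᵢ| + Σwᵢ|y−yᵢ|, so x and y are optimised independently as 1-D weighted medians.
Total weight W = 581; half = 290.5.
x-coordinate, sorted with cumulative weight:
  x=0 (N5, w=110) cum 110
  x=1 (N6, w=6) cum 116
  x=8 (N3, w=60) cum 176
  x=8 (N2, w=120) cum 296  ← median
  x=10 (N1, w=225) cum 521
  x=12 (N4, w=60) cum 581
⇒ x* = 8
y-coordinate, sorted with cumulative weight:
  y=0 (N5, w=110) cum 110
  y=2 (N2, w=120) cum 230
  y=3 (N6, w=6) cum 236
  y=5 (N1, w=225) cum 461  ← median
  y=5 (N4, w=60) cum 521
  y=11 (N3, w=60) cum 581
⇒ y* = 5

(8, 5)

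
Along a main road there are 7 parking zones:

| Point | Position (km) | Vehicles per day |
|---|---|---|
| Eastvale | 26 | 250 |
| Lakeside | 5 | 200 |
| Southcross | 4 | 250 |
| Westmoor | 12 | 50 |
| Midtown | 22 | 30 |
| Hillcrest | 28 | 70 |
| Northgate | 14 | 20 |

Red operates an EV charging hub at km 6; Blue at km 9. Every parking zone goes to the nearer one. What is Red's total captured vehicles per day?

The indifferent point is the midpoint (6+9)/2 = 7.5; parking zones left of it (closer to Red at 6) go to Red, those right go to Blue.
  Southcross at 4 (w=250) → Red
  Lakeside at 5 (w=200) → Red
  Westmoor at 12 (w=50) → Blue
  Northgate at 14 (w=20) → Blue
  Midtown at 22 (w=30) → Blue
  Eastvale at 26 (w=250) → Blue
  Hillcrest at 28 (w=70) → Blue
Red captures 450; Blue captures 420.

450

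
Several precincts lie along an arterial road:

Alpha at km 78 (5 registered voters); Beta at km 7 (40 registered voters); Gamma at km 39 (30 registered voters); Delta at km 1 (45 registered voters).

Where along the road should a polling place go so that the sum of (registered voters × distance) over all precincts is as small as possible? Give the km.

For a sum of weighted absolute distances on a line, the optimum is the weighted median (not the mean). Total weight W = 120; half-weight = 60.
Sort by position and accumulate weight:
  km 1 (Delta, w=45) → cum 45
  km 7 (Beta, w=40) → cum 85  ≥ 60 → median here
  km 39 (Gamma, w=30) → cum 115
  km 78 (Alpha, w=5) → cum 120
Optimal location: km 7.

x = 7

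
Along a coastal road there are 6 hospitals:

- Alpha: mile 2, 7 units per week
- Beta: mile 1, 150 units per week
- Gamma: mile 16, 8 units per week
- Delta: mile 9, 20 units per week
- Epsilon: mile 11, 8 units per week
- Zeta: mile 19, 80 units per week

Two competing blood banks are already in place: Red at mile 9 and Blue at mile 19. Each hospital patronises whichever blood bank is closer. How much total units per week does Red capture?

The indifferent point is the midpoint (9+19)/2 = 14; hospitals left of it (closer to Red at 9) go to Red, those right go to Blue.
  Beta at 1 (w=150) → Red
  Alpha at 2 (w=7) → Red
  Delta at 9 (w=20) → Red
  Epsilon at 11 (w=8) → Red
  Gamma at 16 (w=8) → Blue
  Zeta at 19 (w=80) → Blue
Red captures 185; Blue captures 88.

185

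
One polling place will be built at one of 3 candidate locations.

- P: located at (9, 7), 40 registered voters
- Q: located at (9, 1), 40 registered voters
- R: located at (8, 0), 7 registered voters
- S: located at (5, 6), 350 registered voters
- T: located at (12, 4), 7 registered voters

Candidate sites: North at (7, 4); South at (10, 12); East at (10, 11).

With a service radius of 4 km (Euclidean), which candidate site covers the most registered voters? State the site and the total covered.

North, covering 430

Coverage radius r = 4 km; a point is covered iff (Δx)²+(Δy)² ≤ 4² = 16.
  North (7, 4): covers {P, Q, S} → 430
  South (10, 12): covers {none} → 0
  East (10, 11): covers {none} → 0
Maximum coverage at North: 430 registered voters.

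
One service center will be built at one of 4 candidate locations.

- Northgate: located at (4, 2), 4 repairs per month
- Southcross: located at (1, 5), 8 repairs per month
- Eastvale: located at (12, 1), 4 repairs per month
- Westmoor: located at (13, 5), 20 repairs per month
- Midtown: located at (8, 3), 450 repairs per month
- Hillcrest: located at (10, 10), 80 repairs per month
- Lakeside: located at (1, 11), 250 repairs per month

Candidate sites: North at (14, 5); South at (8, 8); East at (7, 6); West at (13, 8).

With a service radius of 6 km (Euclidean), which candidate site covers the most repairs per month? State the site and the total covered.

Coverage radius r = 6 km; a point is covered iff (Δx)²+(Δy)² ≤ 6² = 36.
  North (14, 5): covers {Eastvale, Westmoor} → 24
  South (8, 8): covers {Westmoor, Midtown, Hillcrest} → 550
  East (7, 6): covers {Northgate, Midtown, Hillcrest} → 534
  West (13, 8): covers {Westmoor, Hillcrest} → 100
Maximum coverage at South: 550 repairs per month.

South, covering 550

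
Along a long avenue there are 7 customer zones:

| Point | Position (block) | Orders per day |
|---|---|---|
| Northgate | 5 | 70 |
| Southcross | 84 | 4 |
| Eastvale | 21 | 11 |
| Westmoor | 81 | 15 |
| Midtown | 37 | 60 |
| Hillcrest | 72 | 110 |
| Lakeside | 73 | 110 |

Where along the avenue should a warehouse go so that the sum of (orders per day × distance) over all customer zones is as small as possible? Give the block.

For a sum of weighted absolute distances on a line, the optimum is the weighted median (not the mean). Total weight W = 380; half-weight = 190.
Sort by position and accumulate weight:
  block 5 (Northgate, w=70) → cum 70
  block 21 (Eastvale, w=11) → cum 81
  block 37 (Midtown, w=60) → cum 141
  block 72 (Hillcrest, w=110) → cum 251  ≥ 190 → median here
  block 73 (Lakeside, w=110) → cum 361
  block 81 (Westmoor, w=15) → cum 376
  block 84 (Southcross, w=4) → cum 380
Optimal location: block 72.

x = 72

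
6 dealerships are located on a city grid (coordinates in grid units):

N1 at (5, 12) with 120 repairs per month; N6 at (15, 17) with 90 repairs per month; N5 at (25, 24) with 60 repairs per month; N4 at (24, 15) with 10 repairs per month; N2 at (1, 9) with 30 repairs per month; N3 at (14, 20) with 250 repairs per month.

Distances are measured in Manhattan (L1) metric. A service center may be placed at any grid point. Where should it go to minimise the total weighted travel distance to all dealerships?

Manhattan distance separates: Σwᵢ(|x−xᵢ|+|y−yᵢ|) = Σwᵢ|x−xᵢ| + Σwᵢ|y−yᵢ|, so x and y are optimised independently as 1-D weighted medians.
Total weight W = 560; half = 280.
x-coordinate, sorted with cumulative weight:
  x=1 (N2, w=30) cum 30
  x=5 (N1, w=120) cum 150
  x=14 (N3, w=250) cum 400  ← median
  x=15 (N6, w=90) cum 490
  x=24 (N4, w=10) cum 500
  x=25 (N5, w=60) cum 560
⇒ x* = 14
y-coordinate, sorted with cumulative weight:
  y=9 (N2, w=30) cum 30
  y=12 (N1, w=120) cum 150
  y=15 (N4, w=10) cum 160
  y=17 (N6, w=90) cum 250
  y=20 (N3, w=250) cum 500  ← median
  y=24 (N5, w=60) cum 560
⇒ y* = 20

(14, 20)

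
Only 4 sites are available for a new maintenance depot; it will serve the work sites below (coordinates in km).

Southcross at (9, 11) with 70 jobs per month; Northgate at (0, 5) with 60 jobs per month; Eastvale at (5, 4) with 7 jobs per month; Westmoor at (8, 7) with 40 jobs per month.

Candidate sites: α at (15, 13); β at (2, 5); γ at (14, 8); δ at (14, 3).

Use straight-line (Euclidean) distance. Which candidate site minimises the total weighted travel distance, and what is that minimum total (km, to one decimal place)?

Total weighted distance at each candidate:
  α (15, 13): total = 1925.7
  β (2, 5): total = 1040.5
  γ (14, 8): total = 1579.5
  δ (14, 3): total = 1860.7
Minimum is at β with total 1040.5 km.

β, total 1040.5 km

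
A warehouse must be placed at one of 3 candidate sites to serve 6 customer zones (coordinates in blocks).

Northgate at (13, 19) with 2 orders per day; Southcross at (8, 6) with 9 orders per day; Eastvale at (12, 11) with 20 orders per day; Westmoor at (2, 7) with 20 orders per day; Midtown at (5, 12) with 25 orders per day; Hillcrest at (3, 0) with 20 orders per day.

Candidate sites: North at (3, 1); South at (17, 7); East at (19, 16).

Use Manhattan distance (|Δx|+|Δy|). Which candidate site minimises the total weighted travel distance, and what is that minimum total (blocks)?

North, total 1011 blocks

Total weighted distance at each candidate:
  North (3, 1): total = 1011
  South (17, 7): total = 1447
  East (19, 16): total = 2057
Minimum is at North with total 1011 blocks.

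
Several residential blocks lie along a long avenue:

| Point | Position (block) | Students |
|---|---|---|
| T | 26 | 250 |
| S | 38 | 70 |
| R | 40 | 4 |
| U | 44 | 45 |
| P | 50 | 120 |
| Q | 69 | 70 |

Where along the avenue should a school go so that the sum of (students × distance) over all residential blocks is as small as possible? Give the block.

x = 38

For a sum of weighted absolute distances on a line, the optimum is the weighted median (not the mean). Total weight W = 559; half-weight = 279.5.
Sort by position and accumulate weight:
  block 26 (T, w=250) → cum 250
  block 38 (S, w=70) → cum 320  ≥ 279.5 → median here
  block 40 (R, w=4) → cum 324
  block 44 (U, w=45) → cum 369
  block 50 (P, w=120) → cum 489
  block 69 (Q, w=70) → cum 559
Optimal location: block 38.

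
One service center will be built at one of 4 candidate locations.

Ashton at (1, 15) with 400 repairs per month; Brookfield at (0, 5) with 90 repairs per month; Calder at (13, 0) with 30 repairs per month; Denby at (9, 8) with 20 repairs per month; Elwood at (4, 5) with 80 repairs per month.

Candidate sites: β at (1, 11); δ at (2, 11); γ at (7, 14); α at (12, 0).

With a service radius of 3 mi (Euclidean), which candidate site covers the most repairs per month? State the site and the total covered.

α, covering 30

Coverage radius r = 3 mi; a point is covered iff (Δx)²+(Δy)² ≤ 3² = 9.
  β (1, 11): covers {none} → 0
  δ (2, 11): covers {none} → 0
  γ (7, 14): covers {none} → 0
  α (12, 0): covers {Calder} → 30
Maximum coverage at α: 30 repairs per month.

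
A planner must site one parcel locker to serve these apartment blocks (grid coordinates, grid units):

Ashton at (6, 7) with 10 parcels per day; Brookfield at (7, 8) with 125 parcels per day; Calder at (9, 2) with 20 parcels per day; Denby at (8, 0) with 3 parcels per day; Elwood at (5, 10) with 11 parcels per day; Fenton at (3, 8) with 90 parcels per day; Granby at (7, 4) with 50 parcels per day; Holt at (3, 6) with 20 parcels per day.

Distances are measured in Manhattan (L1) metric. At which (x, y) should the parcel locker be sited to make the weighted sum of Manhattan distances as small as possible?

(7, 8)

Manhattan distance separates: Σwᵢ(|x−xᵢ|+|y−yᵢ|) = Σwᵢ|x−xᵢ| + Σwᵢ|y−yᵢ|, so x and y are optimised independently as 1-D weighted medians.
Total weight W = 329; half = 164.5.
x-coordinate, sorted with cumulative weight:
  x=3 (Fenton, w=90) cum 90
  x=3 (Holt, w=20) cum 110
  x=5 (Elwood, w=11) cum 121
  x=6 (Ashton, w=10) cum 131
  x=7 (Brookfield, w=125) cum 256  ← median
  x=7 (Granby, w=50) cum 306
  x=8 (Denby, w=3) cum 309
  x=9 (Calder, w=20) cum 329
⇒ x* = 7
y-coordinate, sorted with cumulative weight:
  y=0 (Denby, w=3) cum 3
  y=2 (Calder, w=20) cum 23
  y=4 (Granby, w=50) cum 73
  y=6 (Holt, w=20) cum 93
  y=7 (Ashton, w=10) cum 103
  y=8 (Brookfield, w=125) cum 228  ← median
  y=8 (Fenton, w=90) cum 318
  y=10 (Elwood, w=11) cum 329
⇒ y* = 8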